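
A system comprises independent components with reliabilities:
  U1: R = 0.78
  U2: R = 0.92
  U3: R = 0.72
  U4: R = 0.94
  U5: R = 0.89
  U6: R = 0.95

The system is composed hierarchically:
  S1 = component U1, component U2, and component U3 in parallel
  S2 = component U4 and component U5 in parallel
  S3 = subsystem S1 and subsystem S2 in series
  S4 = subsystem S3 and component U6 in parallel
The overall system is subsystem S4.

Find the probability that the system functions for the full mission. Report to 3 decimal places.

Parallel (U1, U2, and U3): 1 − (1 − 0.78000)(1 − 0.92000)(1 − 0.72000) = 0.99507
Parallel (U4 and U5): 1 − (1 − 0.94000)(1 − 0.89000) = 0.99340
Series ([0.99507] and [0.99340]): 0.99507 × 0.99340 = 0.98850
Parallel ([0.98850] and U6): 1 − (1 − 0.98850)(1 − 0.95000) = 0.999

0.999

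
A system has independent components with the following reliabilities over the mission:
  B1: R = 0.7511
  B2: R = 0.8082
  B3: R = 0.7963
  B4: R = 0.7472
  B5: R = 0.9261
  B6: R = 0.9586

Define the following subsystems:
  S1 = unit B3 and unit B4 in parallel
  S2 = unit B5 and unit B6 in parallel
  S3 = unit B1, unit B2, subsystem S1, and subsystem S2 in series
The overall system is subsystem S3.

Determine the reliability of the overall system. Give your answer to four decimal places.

Parallel (B3 and B4): 1 − (1 − 0.796300)(1 − 0.747200) = 0.948505
Parallel (B5 and B6): 1 − (1 − 0.926100)(1 − 0.958600) = 0.996941
Series (B1, B2, [0.948505], and [0.996941]): 0.751100 × 0.808200 × 0.948505 × 0.996941 = 0.5740

0.5740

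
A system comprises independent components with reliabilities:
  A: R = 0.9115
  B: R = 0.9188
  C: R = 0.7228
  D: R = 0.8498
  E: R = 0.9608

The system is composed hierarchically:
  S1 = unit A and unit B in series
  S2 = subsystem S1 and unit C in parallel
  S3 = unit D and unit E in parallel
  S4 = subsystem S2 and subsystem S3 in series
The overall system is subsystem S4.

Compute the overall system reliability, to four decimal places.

Series (A and B): 0.911500 × 0.918800 = 0.837486
Parallel ([0.837486] and C): 1 − (1 − 0.837486)(1 − 0.722800) = 0.954951
Parallel (D and E): 1 − (1 − 0.849800)(1 − 0.960800) = 0.994112
Series ([0.954951] and [0.994112]): 0.954951 × 0.994112 = 0.9493

0.9493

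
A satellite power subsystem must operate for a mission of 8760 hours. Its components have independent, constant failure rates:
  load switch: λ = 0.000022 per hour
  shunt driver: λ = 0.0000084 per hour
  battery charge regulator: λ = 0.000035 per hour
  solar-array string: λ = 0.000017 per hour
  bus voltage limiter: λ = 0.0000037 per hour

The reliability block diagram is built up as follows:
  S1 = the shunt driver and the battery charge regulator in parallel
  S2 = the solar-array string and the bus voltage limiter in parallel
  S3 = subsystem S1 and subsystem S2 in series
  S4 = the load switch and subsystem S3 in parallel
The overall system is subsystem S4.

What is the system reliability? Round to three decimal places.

0.996

R(load switch) = exp(−0.000022 × 8760) = 0.82471
R(shunt driver) = exp(−0.0000084 × 8760) = 0.92906
R(battery charge regulator) = exp(−0.000035 × 8760) = 0.73594
R(solar-array string) = exp(−0.000017 × 8760) = 0.86164
R(bus voltage limiter) = exp(−0.0000037 × 8760) = 0.96811
Parallel (shunt driver and battery charge regulator): 1 − (1 − 0.92906)(1 − 0.73594) = 0.98127
Parallel (solar-array string and bus voltage limiter): 1 − (1 − 0.86164)(1 − 0.96811) = 0.99559
Series ([0.98127] and [0.99559]): 0.98127 × 0.99559 = 0.97694
Parallel (load switch and [0.97694]): 1 − (1 − 0.82471)(1 − 0.97694) = 0.996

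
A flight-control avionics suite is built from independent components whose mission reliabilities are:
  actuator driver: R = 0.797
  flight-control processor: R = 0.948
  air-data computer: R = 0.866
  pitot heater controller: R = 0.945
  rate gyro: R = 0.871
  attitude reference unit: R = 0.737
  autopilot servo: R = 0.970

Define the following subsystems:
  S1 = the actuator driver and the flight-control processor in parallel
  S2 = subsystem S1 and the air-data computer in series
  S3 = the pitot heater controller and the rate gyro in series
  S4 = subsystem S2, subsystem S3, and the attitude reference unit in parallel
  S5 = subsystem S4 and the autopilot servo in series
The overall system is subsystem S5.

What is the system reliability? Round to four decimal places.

Parallel (actuator driver and flight-control processor): 1 − (1 − 0.797000)(1 − 0.948000) = 0.989444
Series ([0.989444] and air-data computer): 0.989444 × 0.866000 = 0.856859
Series (pitot heater controller and rate gyro): 0.945000 × 0.871000 = 0.823095
Parallel ([0.856859], [0.823095], and attitude reference unit): 1 − (1 − 0.856859)(1 − 0.823095)(1 − 0.737000) = 0.993340
Series ([0.993340] and autopilot servo): 0.993340 × 0.970000 = 0.9635

0.9635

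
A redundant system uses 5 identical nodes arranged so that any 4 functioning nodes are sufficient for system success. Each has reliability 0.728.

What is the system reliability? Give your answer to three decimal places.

R = Σ_{i=4}^{5} C(5,i) p^i (1−p)^{5−i} with p = 0.728
C(5,4)·0.728^4·0.272^1 = 0.38200
C(5,5)·0.728^5·0.272^0 = 0.20448
Sum = 0.586

0.586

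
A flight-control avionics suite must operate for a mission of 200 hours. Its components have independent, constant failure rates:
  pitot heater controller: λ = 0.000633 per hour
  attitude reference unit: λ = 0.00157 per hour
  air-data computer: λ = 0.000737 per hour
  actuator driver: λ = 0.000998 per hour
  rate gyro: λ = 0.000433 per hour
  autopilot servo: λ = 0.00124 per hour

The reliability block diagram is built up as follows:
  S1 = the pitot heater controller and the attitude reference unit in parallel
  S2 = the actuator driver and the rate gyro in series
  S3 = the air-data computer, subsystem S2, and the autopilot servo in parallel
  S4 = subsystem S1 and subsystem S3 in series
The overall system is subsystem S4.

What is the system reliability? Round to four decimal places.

0.9607

R(pitot heater controller) = exp(−0.000633 × 200) = 0.881086
R(attitude reference unit) = exp(−0.00157 × 200) = 0.730519
R(air-data computer) = exp(−0.000737 × 200) = 0.862949
R(actuator driver) = exp(−0.000998 × 200) = 0.819058
R(rate gyro) = exp(−0.000433 × 200) = 0.917044
R(autopilot servo) = exp(−0.00124 × 200) = 0.780360
Parallel (pitot heater controller and attitude reference unit): 1 − (1 − 0.881086)(1 − 0.730519) = 0.967955
Series (actuator driver and rate gyro): 0.819058 × 0.917044 = 0.751112
Parallel (air-data computer, [0.751112], and autopilot servo): 1 − (1 − 0.862949)(1 − 0.751112)(1 − 0.780360) = 0.992508
Series ([0.967955] and [0.992508]): 0.967955 × 0.992508 = 0.9607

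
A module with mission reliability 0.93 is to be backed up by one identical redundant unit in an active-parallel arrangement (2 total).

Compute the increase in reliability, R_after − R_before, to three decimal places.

R_before = 0.93
R_after = 1 − (1 − 0.93)^2 = 0.995
ΔR = 0.995 − 0.93 = 0.065

0.065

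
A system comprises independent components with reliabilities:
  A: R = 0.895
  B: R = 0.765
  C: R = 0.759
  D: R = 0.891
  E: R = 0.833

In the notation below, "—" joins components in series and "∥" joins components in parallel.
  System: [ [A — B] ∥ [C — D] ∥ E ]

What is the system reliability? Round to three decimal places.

0.983

Series (A and B): 0.89500 × 0.76500 = 0.68468
Series (C and D): 0.75900 × 0.89100 = 0.67627
Parallel ([0.68468], [0.67627], and E): 1 − (1 − 0.68468)(1 − 0.67627)(1 − 0.83300) = 0.983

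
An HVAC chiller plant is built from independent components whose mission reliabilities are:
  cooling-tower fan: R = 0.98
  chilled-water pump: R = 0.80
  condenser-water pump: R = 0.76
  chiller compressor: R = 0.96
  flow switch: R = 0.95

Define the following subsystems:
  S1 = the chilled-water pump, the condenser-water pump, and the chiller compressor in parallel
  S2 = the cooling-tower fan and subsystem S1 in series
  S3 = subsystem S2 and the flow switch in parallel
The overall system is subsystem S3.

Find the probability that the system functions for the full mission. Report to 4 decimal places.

0.9989

Parallel (chilled-water pump, condenser-water pump, and chiller compressor): 1 − (1 − 0.800000)(1 − 0.760000)(1 − 0.960000) = 0.998080
Series (cooling-tower fan and [0.998080]): 0.980000 × 0.998080 = 0.978118
Parallel ([0.978118] and flow switch): 1 − (1 − 0.978118)(1 − 0.950000) = 0.9989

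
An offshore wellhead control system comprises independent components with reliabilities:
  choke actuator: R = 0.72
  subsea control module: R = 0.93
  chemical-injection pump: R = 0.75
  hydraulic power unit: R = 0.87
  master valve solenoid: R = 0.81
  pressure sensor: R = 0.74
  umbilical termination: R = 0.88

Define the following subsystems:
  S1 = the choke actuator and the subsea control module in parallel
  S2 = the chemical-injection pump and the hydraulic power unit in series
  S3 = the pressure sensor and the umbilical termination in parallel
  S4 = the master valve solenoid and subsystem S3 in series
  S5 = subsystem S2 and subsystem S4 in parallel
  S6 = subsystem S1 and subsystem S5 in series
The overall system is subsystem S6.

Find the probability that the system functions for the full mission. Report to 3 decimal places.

0.907

Parallel (choke actuator and subsea control module): 1 − (1 − 0.72000)(1 − 0.93000) = 0.98040
Series (chemical-injection pump and hydraulic power unit): 0.75000 × 0.87000 = 0.65250
Parallel (pressure sensor and umbilical termination): 1 − (1 − 0.74000)(1 − 0.88000) = 0.96880
Series (master valve solenoid and [0.96880]): 0.81000 × 0.96880 = 0.78473
Parallel ([0.65250] and [0.78473]): 1 − (1 − 0.65250)(1 − 0.78473) = 0.92519
Series ([0.98040] and [0.92519]): 0.98040 × 0.92519 = 0.907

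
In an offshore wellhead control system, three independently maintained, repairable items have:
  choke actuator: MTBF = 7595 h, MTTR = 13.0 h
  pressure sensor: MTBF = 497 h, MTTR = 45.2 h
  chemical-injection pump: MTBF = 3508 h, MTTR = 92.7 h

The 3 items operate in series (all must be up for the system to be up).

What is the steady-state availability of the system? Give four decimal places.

A(choke actuator) = MTBF/(MTBF+MTTR) = 7595/(7595+13.0) = 0.998291
A(pressure sensor) = MTBF/(MTBF+MTTR) = 497/(497+45.2) = 0.916636
A(chemical-injection pump) = MTBF/(MTBF+MTTR) = 3508/(3508+92.7) = 0.974255
Series availability: 0.998291 × 0.916636 × 0.974255 = 0.8915

0.8915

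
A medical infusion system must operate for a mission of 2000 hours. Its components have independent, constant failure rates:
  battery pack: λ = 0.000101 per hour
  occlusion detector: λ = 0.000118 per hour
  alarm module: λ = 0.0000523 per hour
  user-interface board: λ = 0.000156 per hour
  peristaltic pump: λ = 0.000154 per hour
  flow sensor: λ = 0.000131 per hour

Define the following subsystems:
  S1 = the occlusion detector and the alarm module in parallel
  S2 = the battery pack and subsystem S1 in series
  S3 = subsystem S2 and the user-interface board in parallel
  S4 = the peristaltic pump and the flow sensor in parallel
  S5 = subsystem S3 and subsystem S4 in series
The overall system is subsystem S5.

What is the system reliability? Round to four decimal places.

R(battery pack) = exp(−0.000101 × 2000) = 0.817095
R(occlusion detector) = exp(−0.000118 × 2000) = 0.789781
R(alarm module) = exp(−0.0000523 × 2000) = 0.900685
R(user-interface board) = exp(−0.000156 × 2000) = 0.731982
R(peristaltic pump) = exp(−0.000154 × 2000) = 0.734915
R(flow sensor) = exp(−0.000131 × 2000) = 0.769511
Parallel (occlusion detector and alarm module): 1 − (1 − 0.789781)(1 − 0.900685) = 0.979122
Series (battery pack and [0.979122]): 0.817095 × 0.979122 = 0.800036
Parallel ([0.800036] and user-interface board): 1 − (1 − 0.800036)(1 − 0.731982) = 0.946406
Parallel (peristaltic pump and flow sensor): 1 − (1 − 0.734915)(1 − 0.769511) = 0.938901
Series ([0.946406] and [0.938901]): 0.946406 × 0.938901 = 0.8886

0.8886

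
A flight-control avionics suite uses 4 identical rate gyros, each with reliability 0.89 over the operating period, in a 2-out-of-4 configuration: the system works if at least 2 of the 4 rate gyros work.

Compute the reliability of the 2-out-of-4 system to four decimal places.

0.9951

R = Σ_{i=2}^{4} C(4,i) p^i (1−p)^{4−i} with p = 0.89
C(4,2)·0.89^2·0.11^2 = 0.057506
C(4,3)·0.89^3·0.11^1 = 0.310186
C(4,4)·0.89^4·0.11^0 = 0.627422
Sum = 0.9951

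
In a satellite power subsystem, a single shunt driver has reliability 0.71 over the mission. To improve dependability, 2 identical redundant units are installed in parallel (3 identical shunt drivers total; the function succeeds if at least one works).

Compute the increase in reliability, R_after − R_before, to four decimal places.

0.2656

R_before = 0.71
R_after = 1 − (1 − 0.71)^3 = 0.9756
ΔR = 0.9756 − 0.71 = 0.2656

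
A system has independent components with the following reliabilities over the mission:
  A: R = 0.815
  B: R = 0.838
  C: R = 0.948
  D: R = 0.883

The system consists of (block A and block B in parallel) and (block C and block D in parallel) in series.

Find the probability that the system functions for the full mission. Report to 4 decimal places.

0.9641

Parallel (A and B): 1 − (1 − 0.815000)(1 − 0.838000) = 0.970030
Parallel (C and D): 1 − (1 − 0.948000)(1 − 0.883000) = 0.993916
Series ([0.970030] and [0.993916]): 0.970030 × 0.993916 = 0.9641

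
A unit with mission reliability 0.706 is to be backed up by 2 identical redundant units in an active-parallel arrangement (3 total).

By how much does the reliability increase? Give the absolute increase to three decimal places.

0.269

R_before = 0.706
R_after = 1 − (1 − 0.706)^3 = 0.975
ΔR = 0.975 − 0.706 = 0.269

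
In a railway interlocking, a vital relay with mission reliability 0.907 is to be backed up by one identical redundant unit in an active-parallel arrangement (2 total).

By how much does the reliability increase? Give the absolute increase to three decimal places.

R_before = 0.907
R_after = 1 − (1 − 0.907)^2 = 0.991
ΔR = 0.991 − 0.907 = 0.084

0.084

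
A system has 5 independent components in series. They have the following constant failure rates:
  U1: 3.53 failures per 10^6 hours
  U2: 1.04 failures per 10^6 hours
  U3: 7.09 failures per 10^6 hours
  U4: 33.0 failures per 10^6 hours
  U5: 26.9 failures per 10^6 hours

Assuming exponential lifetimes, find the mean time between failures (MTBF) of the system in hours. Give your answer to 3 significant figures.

14000

Series of exponential components: λ_sys = Σ λ_i
λ_sys = 0.00000353 + 0.00000104 + 0.00000709 + 0.0000330 + 0.0000269 = 7.1560e-05 /h
MTBF = 1 / λ_sys = 14000 h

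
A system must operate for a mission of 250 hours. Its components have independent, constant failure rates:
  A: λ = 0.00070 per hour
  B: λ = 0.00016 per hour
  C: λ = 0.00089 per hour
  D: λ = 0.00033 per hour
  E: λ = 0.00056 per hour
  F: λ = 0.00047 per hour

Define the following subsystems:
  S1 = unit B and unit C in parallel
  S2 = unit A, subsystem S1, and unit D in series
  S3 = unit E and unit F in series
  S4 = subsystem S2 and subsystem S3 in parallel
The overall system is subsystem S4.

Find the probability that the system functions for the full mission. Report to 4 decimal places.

0.9471

R(A) = exp(−0.00070 × 250) = 0.839457
R(B) = exp(−0.00016 × 250) = 0.960789
R(C) = exp(−0.00089 × 250) = 0.800515
R(D) = exp(−0.00033 × 250) = 0.920811
R(E) = exp(−0.00056 × 250) = 0.869358
R(F) = exp(−0.00047 × 250) = 0.889141
Parallel (B and C): 1 − (1 − 0.960789)(1 − 0.800515) = 0.992178
Series (A, [0.992178], and D): 0.839457 × 0.992178 × 0.920811 = 0.766935
Series (E and F): 0.869358 × 0.889141 = 0.772982
Parallel ([0.766935] and [0.772982]): 1 − (1 − 0.766935)(1 − 0.772982) = 0.9471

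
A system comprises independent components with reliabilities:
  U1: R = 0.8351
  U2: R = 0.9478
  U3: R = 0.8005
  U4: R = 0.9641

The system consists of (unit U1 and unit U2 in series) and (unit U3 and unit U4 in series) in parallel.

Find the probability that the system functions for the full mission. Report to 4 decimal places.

0.9524

Series (U1 and U2): 0.835100 × 0.947800 = 0.791508
Series (U3 and U4): 0.800500 × 0.964100 = 0.771762
Parallel ([0.791508] and [0.771762]): 1 − (1 − 0.791508)(1 − 0.771762) = 0.9524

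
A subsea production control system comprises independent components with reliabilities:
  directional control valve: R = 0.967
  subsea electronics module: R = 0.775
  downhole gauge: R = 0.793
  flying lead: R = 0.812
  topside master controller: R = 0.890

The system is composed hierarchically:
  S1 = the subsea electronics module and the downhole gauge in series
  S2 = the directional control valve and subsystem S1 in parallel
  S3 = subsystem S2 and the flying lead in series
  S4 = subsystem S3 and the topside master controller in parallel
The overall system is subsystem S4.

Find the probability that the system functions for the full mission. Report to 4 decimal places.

0.9782

Series (subsea electronics module and downhole gauge): 0.775000 × 0.793000 = 0.614575
Parallel (directional control valve and [0.614575]): 1 − (1 − 0.967000)(1 − 0.614575) = 0.987281
Series ([0.987281] and flying lead): 0.987281 × 0.812000 = 0.801672
Parallel ([0.801672] and topside master controller): 1 − (1 − 0.801672)(1 − 0.890000) = 0.9782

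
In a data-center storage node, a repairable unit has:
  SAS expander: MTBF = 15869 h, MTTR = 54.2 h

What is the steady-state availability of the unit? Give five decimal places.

A(SAS expander) = MTBF/(MTBF+MTTR) = 15869/(15869+54.2) = 0.99660

0.99660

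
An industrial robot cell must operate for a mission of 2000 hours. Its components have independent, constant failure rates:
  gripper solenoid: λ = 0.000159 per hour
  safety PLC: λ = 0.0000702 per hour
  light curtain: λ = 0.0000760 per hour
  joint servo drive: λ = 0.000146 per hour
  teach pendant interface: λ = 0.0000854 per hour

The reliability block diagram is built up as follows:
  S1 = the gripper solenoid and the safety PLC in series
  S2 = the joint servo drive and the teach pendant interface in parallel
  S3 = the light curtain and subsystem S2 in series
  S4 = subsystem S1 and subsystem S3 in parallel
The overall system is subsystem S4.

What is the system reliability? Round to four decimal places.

R(gripper solenoid) = exp(−0.000159 × 2000) = 0.727603
R(safety PLC) = exp(−0.0000702 × 2000) = 0.869011
R(light curtain) = exp(−0.0000760 × 2000) = 0.858988
R(joint servo drive) = exp(−0.000146 × 2000) = 0.746769
R(teach pendant interface) = exp(−0.0000854 × 2000) = 0.842990
Series (gripper solenoid and safety PLC): 0.727603 × 0.869011 = 0.632295
Parallel (joint servo drive and teach pendant interface): 1 − (1 − 0.746769)(1 − 0.842990) = 0.960240
Series (light curtain and [0.960240]): 0.858988 × 0.960240 = 0.824835
Parallel ([0.632295] and [0.824835]): 1 − (1 − 0.632295)(1 − 0.824835) = 0.9356

0.9356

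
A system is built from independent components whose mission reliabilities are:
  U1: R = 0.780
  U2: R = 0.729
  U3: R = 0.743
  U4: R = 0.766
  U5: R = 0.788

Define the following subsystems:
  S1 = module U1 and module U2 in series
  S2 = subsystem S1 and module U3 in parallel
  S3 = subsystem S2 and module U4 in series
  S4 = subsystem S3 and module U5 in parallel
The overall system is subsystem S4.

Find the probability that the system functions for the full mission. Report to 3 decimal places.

0.932

Series (U1 and U2): 0.78000 × 0.72900 = 0.56862
Parallel ([0.56862] and U3): 1 − (1 − 0.56862)(1 − 0.74300) = 0.88914
Series ([0.88914] and U4): 0.88914 × 0.76600 = 0.68108
Parallel ([0.68108] and U5): 1 − (1 − 0.68108)(1 − 0.78800) = 0.932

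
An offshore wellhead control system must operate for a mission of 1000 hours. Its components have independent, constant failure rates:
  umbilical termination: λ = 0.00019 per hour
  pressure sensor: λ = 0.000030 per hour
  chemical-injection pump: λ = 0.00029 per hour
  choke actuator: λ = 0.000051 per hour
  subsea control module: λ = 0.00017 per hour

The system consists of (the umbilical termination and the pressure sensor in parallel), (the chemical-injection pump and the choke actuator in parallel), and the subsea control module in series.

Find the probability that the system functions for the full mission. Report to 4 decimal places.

0.8288

R(umbilical termination) = exp(−0.00019 × 1000) = 0.826959
R(pressure sensor) = exp(−0.000030 × 1000) = 0.970446
R(chemical-injection pump) = exp(−0.00029 × 1000) = 0.748264
R(choke actuator) = exp(−0.000051 × 1000) = 0.950279
R(subsea control module) = exp(−0.00017 × 1000) = 0.843665
Parallel (umbilical termination and pressure sensor): 1 − (1 − 0.826959)(1 − 0.970446) = 0.994886
Parallel (chemical-injection pump and choke actuator): 1 − (1 − 0.748264)(1 − 0.950279) = 0.987483
Series ([0.994886], [0.987483], and subsea control module): 0.994886 × 0.987483 × 0.843665 = 0.8288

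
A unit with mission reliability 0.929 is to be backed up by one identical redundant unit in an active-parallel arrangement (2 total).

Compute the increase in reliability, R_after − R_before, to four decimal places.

R_before = 0.929
R_after = 1 − (1 − 0.929)^2 = 0.9950
ΔR = 0.9950 − 0.929 = 0.0660

0.0660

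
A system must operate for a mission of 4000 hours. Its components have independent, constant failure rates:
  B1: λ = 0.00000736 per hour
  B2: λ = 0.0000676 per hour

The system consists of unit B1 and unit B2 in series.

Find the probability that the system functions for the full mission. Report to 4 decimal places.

R(B1) = exp(−0.00000736 × 4000) = 0.970989
R(B2) = exp(−0.0000676 × 4000) = 0.763074
Series (B1 and B2): 0.970989 × 0.763074 = 0.7409

0.7409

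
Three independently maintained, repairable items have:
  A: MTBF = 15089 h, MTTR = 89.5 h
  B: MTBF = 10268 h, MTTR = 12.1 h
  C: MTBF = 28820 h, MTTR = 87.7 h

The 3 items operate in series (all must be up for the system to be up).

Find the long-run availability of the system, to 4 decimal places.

0.9899

A(A) = MTBF/(MTBF+MTTR) = 15089/(15089+89.5) = 0.994104
A(B) = MTBF/(MTBF+MTTR) = 10268/(10268+12.1) = 0.998823
A(C) = MTBF/(MTBF+MTTR) = 28820/(28820+87.7) = 0.996966
Series availability: 0.994104 × 0.998823 × 0.996966 = 0.9899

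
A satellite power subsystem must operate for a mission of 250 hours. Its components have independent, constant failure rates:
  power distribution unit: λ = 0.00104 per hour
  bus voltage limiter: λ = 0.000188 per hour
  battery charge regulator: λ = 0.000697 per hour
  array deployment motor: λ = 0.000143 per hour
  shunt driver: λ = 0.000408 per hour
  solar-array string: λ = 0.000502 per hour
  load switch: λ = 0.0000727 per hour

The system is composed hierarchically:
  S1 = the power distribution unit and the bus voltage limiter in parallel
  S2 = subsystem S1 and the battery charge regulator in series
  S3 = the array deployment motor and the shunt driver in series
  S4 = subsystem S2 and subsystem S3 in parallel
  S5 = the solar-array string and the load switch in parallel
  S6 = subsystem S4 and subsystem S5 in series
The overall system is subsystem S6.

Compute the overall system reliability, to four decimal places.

R(power distribution unit) = exp(−0.00104 × 250) = 0.771052
R(bus voltage limiter) = exp(−0.000188 × 250) = 0.954087
R(battery charge regulator) = exp(−0.000697 × 250) = 0.840087
R(array deployment motor) = exp(−0.000143 × 250) = 0.964881
R(shunt driver) = exp(−0.000408 × 250) = 0.903030
R(solar-array string) = exp(−0.000502 × 250) = 0.882056
R(load switch) = exp(−0.0000727 × 250) = 0.981989
Parallel (power distribution unit and bus voltage limiter): 1 − (1 − 0.771052)(1 − 0.954087) = 0.989488
Series ([0.989488] and battery charge regulator): 0.989488 × 0.840087 = 0.831256
Series (array deployment motor and shunt driver): 0.964881 × 0.903030 = 0.871316
Parallel ([0.831256] and [0.871316]): 1 − (1 − 0.831256)(1 − 0.871316) = 0.978285
Parallel (solar-array string and load switch): 1 − (1 − 0.882056)(1 − 0.981989) = 0.997876
Series ([0.978285] and [0.997876]): 0.978285 × 0.997876 = 0.9762

0.9762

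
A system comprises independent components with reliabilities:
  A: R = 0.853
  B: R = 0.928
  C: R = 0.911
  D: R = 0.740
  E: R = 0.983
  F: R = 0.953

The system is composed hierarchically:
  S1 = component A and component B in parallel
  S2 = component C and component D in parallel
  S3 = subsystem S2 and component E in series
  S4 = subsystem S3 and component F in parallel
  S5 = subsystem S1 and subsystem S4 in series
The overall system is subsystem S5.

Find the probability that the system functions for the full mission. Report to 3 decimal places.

Parallel (A and B): 1 − (1 − 0.85300)(1 − 0.92800) = 0.98942
Parallel (C and D): 1 − (1 − 0.91100)(1 − 0.74000) = 0.97686
Series ([0.97686] and E): 0.97686 × 0.98300 = 0.96025
Parallel ([0.96025] and F): 1 − (1 − 0.96025)(1 − 0.95300) = 0.99813
Series ([0.98942] and [0.99813]): 0.98942 × 0.99813 = 0.988

0.988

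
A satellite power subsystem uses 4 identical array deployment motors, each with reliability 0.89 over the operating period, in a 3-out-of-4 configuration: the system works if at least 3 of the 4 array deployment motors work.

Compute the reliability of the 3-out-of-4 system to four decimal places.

0.9376

R = Σ_{i=3}^{4} C(4,i) p^i (1−p)^{4−i} with p = 0.89
C(4,3)·0.89^3·0.11^1 = 0.310186
C(4,4)·0.89^4·0.11^0 = 0.627422
Sum = 0.9376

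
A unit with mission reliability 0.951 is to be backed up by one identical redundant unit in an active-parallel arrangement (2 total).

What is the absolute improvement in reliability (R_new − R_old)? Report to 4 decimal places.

R_before = 0.951
R_after = 1 − (1 − 0.951)^2 = 0.9976
ΔR = 0.9976 − 0.951 = 0.0466

0.0466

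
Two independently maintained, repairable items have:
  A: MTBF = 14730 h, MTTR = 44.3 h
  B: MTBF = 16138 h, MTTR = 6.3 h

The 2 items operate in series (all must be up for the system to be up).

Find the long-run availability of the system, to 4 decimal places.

0.9966

A(A) = MTBF/(MTBF+MTTR) = 14730/(14730+44.3) = 0.997002
A(B) = MTBF/(MTBF+MTTR) = 16138/(16138+6.3) = 0.999610
Series availability: 0.997002 × 0.999610 = 0.9966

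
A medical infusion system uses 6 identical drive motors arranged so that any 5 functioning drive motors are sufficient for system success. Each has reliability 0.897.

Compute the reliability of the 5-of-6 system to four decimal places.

0.8798

R = Σ_{i=5}^{6} C(6,i) p^i (1−p)^{6−i} with p = 0.897
C(6,5)·0.897^5·0.103^1 = 0.358881
C(6,6)·0.897^6·0.103^0 = 0.520900
Sum = 0.8798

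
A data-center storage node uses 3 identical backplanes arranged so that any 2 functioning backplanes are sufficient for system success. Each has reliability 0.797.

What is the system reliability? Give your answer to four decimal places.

0.8931

R = Σ_{i=2}^{3} C(3,i) p^i (1−p)^{3−i} with p = 0.797
C(3,2)·0.797^2·0.203^1 = 0.386842
C(3,3)·0.797^3·0.203^0 = 0.506262
Sum = 0.8931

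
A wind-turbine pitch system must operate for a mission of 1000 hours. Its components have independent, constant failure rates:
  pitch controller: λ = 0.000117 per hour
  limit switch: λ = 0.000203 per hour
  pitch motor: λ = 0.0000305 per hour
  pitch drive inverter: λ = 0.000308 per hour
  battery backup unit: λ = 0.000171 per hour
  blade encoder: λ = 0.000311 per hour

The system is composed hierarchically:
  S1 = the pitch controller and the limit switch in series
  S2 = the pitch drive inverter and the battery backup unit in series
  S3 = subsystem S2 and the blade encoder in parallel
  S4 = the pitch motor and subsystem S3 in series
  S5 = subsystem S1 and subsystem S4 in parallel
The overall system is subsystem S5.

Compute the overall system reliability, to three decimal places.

R(pitch controller) = exp(−0.000117 × 1000) = 0.88959
R(limit switch) = exp(−0.000203 × 1000) = 0.81628
R(pitch motor) = exp(−0.0000305 × 1000) = 0.96996
R(pitch drive inverter) = exp(−0.000308 × 1000) = 0.73492
R(battery backup unit) = exp(−0.000171 × 1000) = 0.84282
R(blade encoder) = exp(−0.000311 × 1000) = 0.73271
Series (pitch controller and limit switch): 0.88959 × 0.81628 = 0.72615
Series (pitch drive inverter and battery backup unit): 0.73492 × 0.84282 = 0.61941
Parallel ([0.61941] and blade encoder): 1 − (1 − 0.61941)(1 − 0.73271) = 0.89827
Series (pitch motor and [0.89827]): 0.96996 × 0.89827 = 0.87129
Parallel ([0.72615] and [0.87129]): 1 − (1 − 0.72615)(1 − 0.87129) = 0.965

0.965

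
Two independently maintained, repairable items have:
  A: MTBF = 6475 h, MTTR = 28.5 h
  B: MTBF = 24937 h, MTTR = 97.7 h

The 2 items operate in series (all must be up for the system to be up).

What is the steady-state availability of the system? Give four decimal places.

A(A) = MTBF/(MTBF+MTTR) = 6475/(6475+28.5) = 0.995618
A(B) = MTBF/(MTBF+MTTR) = 24937/(24937+97.7) = 0.996097
Series availability: 0.995618 × 0.996097 = 0.9917

0.9917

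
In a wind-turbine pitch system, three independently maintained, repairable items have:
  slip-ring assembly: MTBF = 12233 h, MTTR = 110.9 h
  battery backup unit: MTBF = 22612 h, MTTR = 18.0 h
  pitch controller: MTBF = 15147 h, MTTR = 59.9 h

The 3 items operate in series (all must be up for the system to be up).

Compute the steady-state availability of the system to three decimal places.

0.986

A(slip-ring assembly) = MTBF/(MTBF+MTTR) = 12233/(12233+110.9) = 0.991016
A(battery backup unit) = MTBF/(MTBF+MTTR) = 22612/(22612+18.0) = 0.999205
A(pitch controller) = MTBF/(MTBF+MTTR) = 15147/(15147+59.9) = 0.996061
Series availability: 0.991016 × 0.999205 × 0.996061 = 0.986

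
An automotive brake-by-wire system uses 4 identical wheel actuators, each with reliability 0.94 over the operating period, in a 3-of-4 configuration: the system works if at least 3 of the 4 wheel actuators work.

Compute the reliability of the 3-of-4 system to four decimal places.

0.9801

R = Σ_{i=3}^{4} C(4,i) p^i (1−p)^{4−i} with p = 0.94
C(4,3)·0.94^3·0.06^1 = 0.199340
C(4,4)·0.94^4·0.06^0 = 0.780749
Sum = 0.9801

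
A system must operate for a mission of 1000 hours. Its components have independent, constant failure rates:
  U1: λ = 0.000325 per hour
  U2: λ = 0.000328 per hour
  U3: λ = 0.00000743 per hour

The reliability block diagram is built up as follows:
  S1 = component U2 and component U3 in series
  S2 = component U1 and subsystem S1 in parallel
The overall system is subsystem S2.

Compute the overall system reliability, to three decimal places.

0.921

R(U1) = exp(−0.000325 × 1000) = 0.72253
R(U2) = exp(−0.000328 × 1000) = 0.72036
R(U3) = exp(−0.00000743 × 1000) = 0.99260
Series (U2 and U3): 0.72036 × 0.99260 = 0.71503
Parallel (U1 and [0.71503]): 1 − (1 − 0.72253)(1 − 0.71503) = 0.921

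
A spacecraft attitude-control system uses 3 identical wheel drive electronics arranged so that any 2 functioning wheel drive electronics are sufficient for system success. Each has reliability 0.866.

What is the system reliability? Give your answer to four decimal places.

R = Σ_{i=2}^{3} C(3,i) p^i (1−p)^{3−i} with p = 0.866
C(3,2)·0.866^2·0.134^1 = 0.301482
C(3,3)·0.866^3·0.134^0 = 0.649462
Sum = 0.9509

0.9509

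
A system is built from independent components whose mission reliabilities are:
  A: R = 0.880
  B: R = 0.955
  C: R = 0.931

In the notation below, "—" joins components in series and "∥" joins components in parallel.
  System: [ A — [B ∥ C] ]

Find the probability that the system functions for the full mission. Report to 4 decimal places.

Parallel (B and C): 1 − (1 − 0.955000)(1 − 0.931000) = 0.996895
Series (A and [0.996895]): 0.880000 × 0.996895 = 0.8773

0.8773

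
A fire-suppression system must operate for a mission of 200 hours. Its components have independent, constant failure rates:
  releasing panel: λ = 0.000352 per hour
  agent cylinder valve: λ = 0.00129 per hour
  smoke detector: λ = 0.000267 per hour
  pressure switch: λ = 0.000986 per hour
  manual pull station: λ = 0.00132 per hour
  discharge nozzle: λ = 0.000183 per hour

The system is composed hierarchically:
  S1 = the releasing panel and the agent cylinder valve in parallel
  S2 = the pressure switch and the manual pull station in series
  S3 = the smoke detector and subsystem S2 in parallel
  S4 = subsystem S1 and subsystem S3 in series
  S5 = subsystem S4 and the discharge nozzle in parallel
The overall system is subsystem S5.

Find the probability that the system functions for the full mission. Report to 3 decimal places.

R(releasing panel) = exp(−0.000352 × 200) = 0.93202
R(agent cylinder valve) = exp(−0.00129 × 200) = 0.77260
R(smoke detector) = exp(−0.000267 × 200) = 0.94800
R(pressure switch) = exp(−0.000986 × 200) = 0.82103
R(manual pull station) = exp(−0.00132 × 200) = 0.76797
R(discharge nozzle) = exp(−0.000183 × 200) = 0.96406
Parallel (releasing panel and agent cylinder valve): 1 − (1 − 0.93202)(1 − 0.77260) = 0.98454
Series (pressure switch and manual pull station): 0.82103 × 0.76797 = 0.63053
Parallel (smoke detector and [0.63053]): 1 − (1 − 0.94800)(1 − 0.63053) = 0.98079
Series ([0.98454] and [0.98079]): 0.98454 × 0.98079 = 0.96563
Parallel ([0.96563] and discharge nozzle): 1 − (1 − 0.96563)(1 − 0.96406) = 0.999

0.999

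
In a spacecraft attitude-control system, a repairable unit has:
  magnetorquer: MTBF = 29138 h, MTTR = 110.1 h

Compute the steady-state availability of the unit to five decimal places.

0.99624

A(magnetorquer) = MTBF/(MTBF+MTTR) = 29138/(29138+110.1) = 0.99624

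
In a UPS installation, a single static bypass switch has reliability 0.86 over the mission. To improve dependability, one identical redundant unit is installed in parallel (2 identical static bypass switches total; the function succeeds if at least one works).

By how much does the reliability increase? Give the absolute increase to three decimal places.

0.120

R_before = 0.86
R_after = 1 − (1 − 0.86)^2 = 0.980
ΔR = 0.980 − 0.86 = 0.120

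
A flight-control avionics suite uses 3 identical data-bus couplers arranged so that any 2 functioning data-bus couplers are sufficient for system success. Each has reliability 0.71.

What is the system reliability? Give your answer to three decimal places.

0.796

R = Σ_{i=2}^{3} C(3,i) p^i (1−p)^{3−i} with p = 0.71
C(3,2)·0.71^2·0.29^1 = 0.43857
C(3,3)·0.71^3·0.29^0 = 0.35791
Sum = 0.796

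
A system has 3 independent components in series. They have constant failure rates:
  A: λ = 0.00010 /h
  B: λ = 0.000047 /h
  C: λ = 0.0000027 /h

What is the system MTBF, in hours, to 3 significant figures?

Series of exponential components: λ_sys = Σ λ_i
λ_sys = 0.00010 + 0.000047 + 0.0000027 = 1.4970e-04 /h
MTBF = 1 / λ_sys = 6680 h

6680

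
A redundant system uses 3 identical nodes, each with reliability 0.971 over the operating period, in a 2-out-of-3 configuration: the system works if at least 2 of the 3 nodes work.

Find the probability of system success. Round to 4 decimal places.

R = Σ_{i=2}^{3} C(3,i) p^i (1−p)^{3−i} with p = 0.971
C(3,2)·0.971^2·0.029^1 = 0.082027
C(3,3)·0.971^3·0.029^0 = 0.915499
Sum = 0.9975

0.9975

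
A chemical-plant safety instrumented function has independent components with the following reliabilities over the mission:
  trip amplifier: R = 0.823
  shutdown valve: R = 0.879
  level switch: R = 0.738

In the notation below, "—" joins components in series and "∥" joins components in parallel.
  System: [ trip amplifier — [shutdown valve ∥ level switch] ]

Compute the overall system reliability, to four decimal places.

Parallel (shutdown valve and level switch): 1 − (1 − 0.879000)(1 − 0.738000) = 0.968298
Series (trip amplifier and [0.968298]): 0.823000 × 0.968298 = 0.7969

0.7969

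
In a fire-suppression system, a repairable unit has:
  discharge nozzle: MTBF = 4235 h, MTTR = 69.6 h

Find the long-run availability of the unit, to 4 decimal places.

0.9838

A(discharge nozzle) = MTBF/(MTBF+MTTR) = 4235/(4235+69.6) = 0.9838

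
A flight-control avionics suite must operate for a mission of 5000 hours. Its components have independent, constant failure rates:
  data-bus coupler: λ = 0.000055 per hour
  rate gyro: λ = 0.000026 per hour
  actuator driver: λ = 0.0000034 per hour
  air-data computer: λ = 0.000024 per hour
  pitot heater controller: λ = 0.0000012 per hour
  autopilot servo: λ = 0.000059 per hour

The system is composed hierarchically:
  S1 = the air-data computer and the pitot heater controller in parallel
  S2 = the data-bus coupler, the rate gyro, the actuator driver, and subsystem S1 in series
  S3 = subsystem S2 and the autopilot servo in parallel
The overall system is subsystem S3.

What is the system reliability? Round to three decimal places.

R(data-bus coupler) = exp(−0.000055 × 5000) = 0.75957
R(rate gyro) = exp(−0.000026 × 5000) = 0.87810
R(actuator driver) = exp(−0.0000034 × 5000) = 0.98314
R(air-data computer) = exp(−0.000024 × 5000) = 0.88692
R(pitot heater controller) = exp(−0.0000012 × 5000) = 0.99402
R(autopilot servo) = exp(−0.000059 × 5000) = 0.74453
Parallel (air-data computer and pitot heater controller): 1 − (1 − 0.88692)(1 − 0.99402) = 0.99932
Series (data-bus coupler, rate gyro, actuator driver, and [0.99932]): 0.75957 × 0.87810 × 0.98314 × 0.99932 = 0.65529
Parallel ([0.65529] and autopilot servo): 1 − (1 − 0.65529)(1 − 0.74453) = 0.912

0.912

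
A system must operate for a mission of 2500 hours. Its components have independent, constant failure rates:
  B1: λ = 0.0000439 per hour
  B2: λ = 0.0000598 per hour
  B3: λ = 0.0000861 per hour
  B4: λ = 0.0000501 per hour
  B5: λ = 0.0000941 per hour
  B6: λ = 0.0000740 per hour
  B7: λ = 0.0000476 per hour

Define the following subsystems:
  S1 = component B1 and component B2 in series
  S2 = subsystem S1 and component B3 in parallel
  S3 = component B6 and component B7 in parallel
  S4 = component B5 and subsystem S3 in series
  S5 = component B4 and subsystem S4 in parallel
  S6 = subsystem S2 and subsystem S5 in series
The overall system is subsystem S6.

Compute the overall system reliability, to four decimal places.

R(B1) = exp(−0.0000439 × 2500) = 0.896058
R(B2) = exp(−0.0000598 × 2500) = 0.861138
R(B3) = exp(−0.0000861 × 2500) = 0.806340
R(B4) = exp(−0.0000501 × 2500) = 0.882276
R(B5) = exp(−0.0000941 × 2500) = 0.790373
R(B6) = exp(−0.0000740 × 2500) = 0.831104
R(B7) = exp(−0.0000476 × 2500) = 0.887808
Series (B1 and B2): 0.896058 × 0.861138 = 0.771630
Parallel ([0.771630] and B3): 1 − (1 − 0.771630)(1 − 0.806340) = 0.955774
Parallel (B6 and B7): 1 − (1 − 0.831104)(1 − 0.887808) = 0.981051
Series (B5 and [0.981051]): 0.790373 × 0.981051 = 0.775396
Parallel (B4 and [0.775396]): 1 − (1 − 0.882276)(1 − 0.775396) = 0.973559
Series ([0.955774] and [0.973559]): 0.955774 × 0.973559 = 0.9305

0.9305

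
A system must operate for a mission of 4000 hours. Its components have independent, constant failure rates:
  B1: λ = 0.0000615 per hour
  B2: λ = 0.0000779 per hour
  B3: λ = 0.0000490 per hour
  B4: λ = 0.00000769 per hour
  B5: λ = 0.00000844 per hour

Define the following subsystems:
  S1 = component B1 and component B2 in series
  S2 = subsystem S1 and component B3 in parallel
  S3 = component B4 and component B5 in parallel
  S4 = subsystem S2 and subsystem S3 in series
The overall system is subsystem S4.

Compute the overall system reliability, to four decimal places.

R(B1) = exp(−0.0000615 × 4000) = 0.781922
R(B2) = exp(−0.0000779 × 4000) = 0.732274
R(B3) = exp(−0.0000490 × 4000) = 0.822012
R(B4) = exp(−0.00000769 × 4000) = 0.969708
R(B5) = exp(−0.00000844 × 4000) = 0.966804
Series (B1 and B2): 0.781922 × 0.732274 = 0.572581
Parallel ([0.572581] and B3): 1 − (1 − 0.572581)(1 − 0.822012) = 0.923925
Parallel (B4 and B5): 1 − (1 − 0.969708)(1 − 0.966804) = 0.998994
Series ([0.923925] and [0.998994]): 0.923925 × 0.998994 = 0.9230

0.9230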